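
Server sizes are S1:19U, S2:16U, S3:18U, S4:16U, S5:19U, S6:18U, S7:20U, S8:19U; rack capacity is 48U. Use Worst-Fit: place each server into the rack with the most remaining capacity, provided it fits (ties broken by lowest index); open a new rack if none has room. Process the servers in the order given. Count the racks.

Put S1 (19U) in rack 1; 29U remain.
Put S2 (16U) in rack 1; 13U remain.
Put S3 (18U) in rack 2; 30U remain.
Put S4 (16U) in rack 2; 14U remain.
Put S5 (19U) in rack 3; 29U remain.
Put S6 (18U) in rack 3; 11U remain.
Put S7 (20U) in rack 4; 28U remain.
Put S8 (19U) in rack 4; 9U remain.

4 racks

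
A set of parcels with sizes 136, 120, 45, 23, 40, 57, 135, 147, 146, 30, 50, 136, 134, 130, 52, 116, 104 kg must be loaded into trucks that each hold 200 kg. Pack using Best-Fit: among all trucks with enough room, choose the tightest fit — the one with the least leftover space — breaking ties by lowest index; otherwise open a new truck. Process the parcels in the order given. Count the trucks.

Put 136 kg in truck 1; 64 kg remain.
Put 120 kg in truck 2; 80 kg remain.
Put 45 kg in truck 1; 19 kg remain.
Put 23 kg in truck 2; 57 kg remain.
Put 40 kg in truck 2; 17 kg remain.
Put 57 kg in truck 3; 143 kg remain.
Put 135 kg in truck 3; 8 kg remain.
Put 147 kg in truck 4; 53 kg remain.
Put 146 kg in truck 5; 54 kg remain.
Put 30 kg in truck 4; 23 kg remain.
Put 50 kg in truck 5; 4 kg remain.
Put 136 kg in truck 6; 64 kg remain.
Put 134 kg in truck 7; 66 kg remain.
Put 130 kg in truck 8; 70 kg remain.
Put 52 kg in truck 6; 12 kg remain.
Put 116 kg in truck 9; 84 kg remain.
Put 104 kg in truck 10; 96 kg remain.
Final trucks: [136,45] [120,23,40] [57,135] [147,30] [146,50] [136,52] [134] [130] [116] [104].

10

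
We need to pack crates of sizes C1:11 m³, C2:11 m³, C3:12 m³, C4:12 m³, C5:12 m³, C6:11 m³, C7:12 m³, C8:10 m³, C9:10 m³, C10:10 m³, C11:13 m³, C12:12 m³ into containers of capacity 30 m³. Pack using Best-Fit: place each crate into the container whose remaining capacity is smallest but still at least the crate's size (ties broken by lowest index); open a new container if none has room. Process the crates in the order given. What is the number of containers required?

6

container 1: place C1 (11 m³), 19 m³ left
container 1: place C2 (11 m³), 8 m³ left
container 2: place C3 (12 m³), 18 m³ left
container 2: place C4 (12 m³), 6 m³ left
container 3: place C5 (12 m³), 18 m³ left
container 3: place C6 (11 m³), 7 m³ left
container 4: place C7 (12 m³), 18 m³ left
container 4: place C8 (10 m³), 8 m³ left
container 5: place C9 (10 m³), 20 m³ left
container 5: place C10 (10 m³), 10 m³ left
container 6: place C11 (13 m³), 17 m³ left
container 6: place C12 (12 m³), 5 m³ left
Final containers: [11,11] [12,12] [12,11] [12,10] [10,10] [13,12].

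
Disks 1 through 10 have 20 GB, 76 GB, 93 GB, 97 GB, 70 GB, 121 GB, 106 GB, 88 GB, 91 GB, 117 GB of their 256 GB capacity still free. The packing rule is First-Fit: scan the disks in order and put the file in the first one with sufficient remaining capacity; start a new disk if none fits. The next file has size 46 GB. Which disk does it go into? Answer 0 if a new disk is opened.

2

Disks with room: disk 2 (76 GB), disk 3 (93 GB), disk 4 (97 GB), disk 5 (70 GB), disk 6 (121 GB), disk 7 (106 GB), disk 8 (88 GB), disk 9 (91 GB), disk 10 (117 GB).
The first with room is disk 2.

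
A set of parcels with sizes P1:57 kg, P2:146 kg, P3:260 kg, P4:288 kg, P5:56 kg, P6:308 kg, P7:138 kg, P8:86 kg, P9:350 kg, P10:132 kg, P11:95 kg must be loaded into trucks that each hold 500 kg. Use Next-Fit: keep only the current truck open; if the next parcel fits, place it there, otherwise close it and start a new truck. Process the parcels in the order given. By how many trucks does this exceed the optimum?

1

Next-Fit: [57,146,260] [288,56] [308,138] [86,350] [132,95] → 5 trucks.
Total size 1916 kg; any packing needs at least ⌈1916/500⌉ = 4 trucks.
An optimal packing achieves that bound: [350,146] [308,138] [288,132,57] [260,95,86,56] → 4 trucks.
Excess: 5 − 4 = 1.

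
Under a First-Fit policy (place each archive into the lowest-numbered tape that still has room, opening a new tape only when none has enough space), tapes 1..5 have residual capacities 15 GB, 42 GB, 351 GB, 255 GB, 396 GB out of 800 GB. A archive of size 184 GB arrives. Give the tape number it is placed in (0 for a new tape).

Tapes with room: tape 3 (351 GB), tape 4 (255 GB), tape 5 (396 GB).
The first with room is tape 3.

3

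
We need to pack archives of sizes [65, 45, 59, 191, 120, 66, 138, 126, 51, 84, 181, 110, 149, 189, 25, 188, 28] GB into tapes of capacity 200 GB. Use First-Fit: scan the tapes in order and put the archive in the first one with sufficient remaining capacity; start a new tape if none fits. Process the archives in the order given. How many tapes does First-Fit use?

tape 1: place 65 GB, 135 GB left
tape 1: place 45 GB, 90 GB left
tape 1: place 59 GB, 31 GB left
tape 2: place 191 GB, 9 GB left
tape 3: place 120 GB, 80 GB left
tape 3: place 66 GB, 14 GB left
tape 4: place 138 GB, 62 GB left
tape 5: place 126 GB, 74 GB left
tape 4: place 51 GB, 11 GB left
tape 6: place 84 GB, 116 GB left
tape 7: place 181 GB, 19 GB left
tape 6: place 110 GB, 6 GB left
tape 8: place 149 GB, 51 GB left
tape 9: place 189 GB, 11 GB left
tape 1: place 25 GB, 6 GB left
tape 10: place 188 GB, 12 GB left
tape 5: place 28 GB, 46 GB left

10 tapes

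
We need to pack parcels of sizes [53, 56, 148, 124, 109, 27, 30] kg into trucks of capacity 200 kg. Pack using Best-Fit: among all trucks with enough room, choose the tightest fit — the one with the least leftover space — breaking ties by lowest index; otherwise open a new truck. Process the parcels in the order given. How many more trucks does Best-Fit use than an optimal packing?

Best-Fit: [53,56] [148,27] [124,30] [109] → 4 trucks.
Total size 547 kg; any packing needs at least ⌈547/200⌉ = 3 trucks.
An optimal packing achieves that bound: [148,30] [124,56] [109,53,27] → 3 trucks.
Excess: 4 − 3 = 1.

1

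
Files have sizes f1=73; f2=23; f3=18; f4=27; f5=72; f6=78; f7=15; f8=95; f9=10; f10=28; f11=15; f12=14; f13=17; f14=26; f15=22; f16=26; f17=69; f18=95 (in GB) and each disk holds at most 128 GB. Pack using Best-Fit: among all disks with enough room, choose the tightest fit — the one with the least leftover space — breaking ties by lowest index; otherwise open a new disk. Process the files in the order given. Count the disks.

Put f1 (73 GB) in disk 1; 55 GB remain.
Put f2 (23 GB) in disk 1; 32 GB remain.
Put f3 (18 GB) in disk 1; 14 GB remain.
Put f4 (27 GB) in disk 2; 101 GB remain.
Put f5 (72 GB) in disk 2; 29 GB remain.
Put f6 (78 GB) in disk 3; 50 GB remain.
Put f7 (15 GB) in disk 2; 14 GB remain.
Put f8 (95 GB) in disk 4; 33 GB remain.
Put f9 (10 GB) in disk 1; 4 GB remain.
Put f10 (28 GB) in disk 4; 5 GB remain.
Put f11 (15 GB) in disk 3; 35 GB remain.
Put f12 (14 GB) in disk 2; 0 GB remain.
Put f13 (17 GB) in disk 3; 18 GB remain.
Put f14 (26 GB) in disk 5; 102 GB remain.
Put f15 (22 GB) in disk 5; 80 GB remain.
Put f16 (26 GB) in disk 5; 54 GB remain.
Put f17 (69 GB) in disk 6; 59 GB remain.
Put f18 (95 GB) in disk 7; 33 GB remain.

7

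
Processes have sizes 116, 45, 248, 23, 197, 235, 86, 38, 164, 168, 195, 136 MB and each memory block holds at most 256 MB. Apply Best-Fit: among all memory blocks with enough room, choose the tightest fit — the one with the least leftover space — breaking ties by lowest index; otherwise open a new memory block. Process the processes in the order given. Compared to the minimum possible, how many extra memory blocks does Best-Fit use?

Best-Fit: [116,45,23] [248] [197,38] [235] [86,164] [168] [195] [136] → 8 memory blocks.
Total size 1651 MB; any packing needs at least ⌈1651/256⌉ = 7 memory blocks.
An optimal packing achieves that bound: [248] [235] [197,45] [195,38,23] [168,86] [164] [136,116] → 7 memory blocks.
Excess: 8 − 7 = 1.

1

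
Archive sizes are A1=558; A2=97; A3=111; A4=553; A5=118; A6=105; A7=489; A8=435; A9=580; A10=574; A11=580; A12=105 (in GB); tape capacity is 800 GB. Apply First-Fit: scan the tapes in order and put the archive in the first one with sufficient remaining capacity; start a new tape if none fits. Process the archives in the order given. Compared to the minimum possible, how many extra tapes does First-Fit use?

First-Fit: [558,97,111] [553,118,105] [489,105] [435] [580] [574] [580] → 7 tapes.
7 archives exceed 400 GB (half the capacity), and no two of those can share a tape, so at least 7 tapes are needed.
So 7 is already optimal.

0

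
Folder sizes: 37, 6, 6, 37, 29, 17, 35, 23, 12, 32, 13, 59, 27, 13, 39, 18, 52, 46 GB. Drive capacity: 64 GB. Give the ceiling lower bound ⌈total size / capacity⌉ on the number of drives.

8 drives

Total size = 37 + 6 + 6 + 37 + 29 + 17 + 35 + 23 + 12 + 32 + 13 + 59 + 27 + 13 + 39 + 18 + 52 + 46 = 501 GB.
⌈501 / 64⌉ = 8.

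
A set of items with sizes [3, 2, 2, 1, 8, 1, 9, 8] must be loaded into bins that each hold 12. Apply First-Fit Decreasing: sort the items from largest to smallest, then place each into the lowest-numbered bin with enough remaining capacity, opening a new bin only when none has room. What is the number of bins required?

3

Sorted descending: 9, 8, 8, 3, 2, 2, 1, 1.
Put 9 in bin 1; 3 remain.
Put 8 in bin 2; 4 remain.
Put 8 in bin 3; 4 remain.
Put 3 in bin 1; 0 remain.
Put 2 in bin 2; 2 remain.
Put 2 in bin 2; 0 remain.
Put 1 in bin 3; 3 remain.
Put 1 in bin 3; 2 remain.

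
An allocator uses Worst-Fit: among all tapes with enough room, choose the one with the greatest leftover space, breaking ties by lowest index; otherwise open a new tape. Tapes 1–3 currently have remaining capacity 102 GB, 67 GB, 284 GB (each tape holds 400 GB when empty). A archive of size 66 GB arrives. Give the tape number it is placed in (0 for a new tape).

3

Tapes with room: tape 1 (102 GB), tape 2 (67 GB), tape 3 (284 GB).
Most room is tape 3 with 284 GB free.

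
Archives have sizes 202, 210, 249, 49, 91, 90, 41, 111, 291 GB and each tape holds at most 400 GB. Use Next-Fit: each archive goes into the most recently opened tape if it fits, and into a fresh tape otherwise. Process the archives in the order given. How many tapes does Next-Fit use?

5 tapes

Put 202 GB in tape 1; 198 GB remain.
Put 210 GB in tape 2; 190 GB remain.
Put 249 GB in tape 3; 151 GB remain.
Put 49 GB in tape 3; 102 GB remain.
Put 91 GB in tape 3; 11 GB remain.
Put 90 GB in tape 4; 310 GB remain.
Put 41 GB in tape 4; 269 GB remain.
Put 111 GB in tape 4; 158 GB remain.
Put 291 GB in tape 5; 109 GB remain.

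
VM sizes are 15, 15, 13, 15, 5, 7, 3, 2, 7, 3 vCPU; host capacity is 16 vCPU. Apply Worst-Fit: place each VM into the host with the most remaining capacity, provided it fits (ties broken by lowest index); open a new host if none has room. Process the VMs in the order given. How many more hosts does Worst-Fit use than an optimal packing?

0

Worst-Fit: [15] [15] [13,2] [15] [5,7,3] [7,3] → 6 hosts.
Total size 85 vCPU; any packing needs at least ⌈85/16⌉ = 6 hosts.
So 6 is already optimal.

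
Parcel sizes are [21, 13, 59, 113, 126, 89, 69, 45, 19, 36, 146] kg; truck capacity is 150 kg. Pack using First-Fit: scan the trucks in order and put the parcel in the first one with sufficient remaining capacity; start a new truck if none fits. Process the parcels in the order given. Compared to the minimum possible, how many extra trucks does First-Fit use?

1

First-Fit: [21,13,59,45] [113,19] [126] [89,36] [69] [146] → 6 trucks.
Total size 736 kg; any packing needs at least ⌈736/150⌉ = 5 trucks.
An optimal packing achieves that bound: [146] [126,21] [113,36] [89,59] [69,45,19,13] → 5 trucks.
Excess: 6 − 5 = 1.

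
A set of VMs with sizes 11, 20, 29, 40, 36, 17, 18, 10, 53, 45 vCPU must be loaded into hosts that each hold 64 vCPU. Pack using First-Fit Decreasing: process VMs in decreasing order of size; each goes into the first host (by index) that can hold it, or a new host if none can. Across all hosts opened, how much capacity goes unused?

Sorted descending: 53, 45, 40, 36, 29, 20, 18, 17, 11, 10.
host 1: place 53 vCPU, 11 vCPU left
host 2: place 45 vCPU, 19 vCPU left
host 3: place 40 vCPU, 24 vCPU left
host 4: place 36 vCPU, 28 vCPU left
host 5: place 29 vCPU, 35 vCPU left
host 3: place 20 vCPU, 4 vCPU left
host 2: place 18 vCPU, 1 vCPU left
host 4: place 17 vCPU, 11 vCPU left
host 1: place 11 vCPU, 0 vCPU left
host 4: place 10 vCPU, 1 vCPU left
5 hosts × 64 vCPU = 320 vCPU; used 279 vCPU; unused 41 vCPU.

41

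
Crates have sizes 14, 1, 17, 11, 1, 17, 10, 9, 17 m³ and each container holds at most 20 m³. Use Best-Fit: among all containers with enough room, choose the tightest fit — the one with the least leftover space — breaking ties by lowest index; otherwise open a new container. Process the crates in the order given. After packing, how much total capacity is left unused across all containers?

23

Put 14 m³ in container 1; 6 m³ remain.
Put 1 m³ in container 1; 5 m³ remain.
Put 17 m³ in container 2; 3 m³ remain.
Put 11 m³ in container 3; 9 m³ remain.
Put 1 m³ in container 2; 2 m³ remain.
Put 17 m³ in container 4; 3 m³ remain.
Put 10 m³ in container 5; 10 m³ remain.
Put 9 m³ in container 3; 0 m³ remain.
Put 17 m³ in container 6; 3 m³ remain.
6 containers × 20 m³ = 120 m³; used 97 m³; unused 23 m³.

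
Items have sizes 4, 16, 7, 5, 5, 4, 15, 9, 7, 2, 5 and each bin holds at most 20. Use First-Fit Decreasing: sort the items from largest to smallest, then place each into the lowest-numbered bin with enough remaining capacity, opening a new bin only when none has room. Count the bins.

Sorted descending: 16, 15, 9, 7, 7, 5, 5, 5, 4, 4, 2.
bin 1: place 16, 4 left
bin 2: place 15, 5 left
bin 3: place 9, 11 left
bin 3: place 7, 4 left
bin 4: place 7, 13 left
bin 2: place 5, 0 left
bin 4: place 5, 8 left
bin 4: place 5, 3 left
bin 1: place 4, 0 left
bin 3: place 4, 0 left
bin 4: place 2, 1 left
Final bins: [16,4] [15,5] [9,7,4] [7,5,5,2].

4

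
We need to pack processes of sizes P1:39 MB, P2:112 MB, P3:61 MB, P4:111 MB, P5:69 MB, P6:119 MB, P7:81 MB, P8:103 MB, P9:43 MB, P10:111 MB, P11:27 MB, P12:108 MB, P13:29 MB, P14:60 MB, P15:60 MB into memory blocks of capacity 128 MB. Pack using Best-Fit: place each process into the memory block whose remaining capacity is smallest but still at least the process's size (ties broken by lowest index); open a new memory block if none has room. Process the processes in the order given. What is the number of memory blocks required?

10

Put P1 (39 MB) in memory block 1; 89 MB remain.
Put P2 (112 MB) in memory block 2; 16 MB remain.
Put P3 (61 MB) in memory block 1; 28 MB remain.
Put P4 (111 MB) in memory block 3; 17 MB remain.
Put P5 (69 MB) in memory block 4; 59 MB remain.
Put P6 (119 MB) in memory block 5; 9 MB remain.
Put P7 (81 MB) in memory block 6; 47 MB remain.
Put P8 (103 MB) in memory block 7; 25 MB remain.
Put P9 (43 MB) in memory block 6; 4 MB remain.
Put P10 (111 MB) in memory block 8; 17 MB remain.
Put P11 (27 MB) in memory block 1; 1 MB remain.
Put P12 (108 MB) in memory block 9; 20 MB remain.
Put P13 (29 MB) in memory block 4; 30 MB remain.
Put P14 (60 MB) in memory block 10; 68 MB remain.
Put P15 (60 MB) in memory block 10; 8 MB remain.
Final memory blocks: [39,61,27] [112] [111] [69,29] [119] [81,43] [103] [111] [108] [60,60].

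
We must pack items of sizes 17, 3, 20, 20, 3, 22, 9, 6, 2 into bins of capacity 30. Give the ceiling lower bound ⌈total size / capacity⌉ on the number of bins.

Total size = 17 + 3 + 20 + 20 + 3 + 22 + 9 + 6 + 2 = 102.
⌈102 / 30⌉ = 4.

4 bins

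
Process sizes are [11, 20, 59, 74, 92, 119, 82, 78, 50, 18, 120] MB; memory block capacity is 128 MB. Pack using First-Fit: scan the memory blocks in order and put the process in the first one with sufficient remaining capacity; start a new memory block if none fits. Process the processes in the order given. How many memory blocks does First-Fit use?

memory block 1: place 11 MB, 117 MB left
memory block 1: place 20 MB, 97 MB left
memory block 1: place 59 MB, 38 MB left
memory block 2: place 74 MB, 54 MB left
memory block 3: place 92 MB, 36 MB left
memory block 4: place 119 MB, 9 MB left
memory block 5: place 82 MB, 46 MB left
memory block 6: place 78 MB, 50 MB left
memory block 2: place 50 MB, 4 MB left
memory block 1: place 18 MB, 20 MB left
memory block 7: place 120 MB, 8 MB left

7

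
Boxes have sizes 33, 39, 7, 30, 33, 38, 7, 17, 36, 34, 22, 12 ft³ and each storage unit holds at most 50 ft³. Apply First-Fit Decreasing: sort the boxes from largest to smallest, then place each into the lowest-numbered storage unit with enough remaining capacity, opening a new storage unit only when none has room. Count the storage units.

8

Sorted descending: 39, 38, 36, 34, 33, 33, 30, 22, 17, 12, 7, 7.
Put 39 ft³ in storage unit 1; 11 ft³ remain.
Put 38 ft³ in storage unit 2; 12 ft³ remain.
Put 36 ft³ in storage unit 3; 14 ft³ remain.
Put 34 ft³ in storage unit 4; 16 ft³ remain.
Put 33 ft³ in storage unit 5; 17 ft³ remain.
Put 33 ft³ in storage unit 6; 17 ft³ remain.
Put 30 ft³ in storage unit 7; 20 ft³ remain.
Put 22 ft³ in storage unit 8; 28 ft³ remain.
Put 17 ft³ in storage unit 5; 0 ft³ remain.
Put 12 ft³ in storage unit 2; 0 ft³ remain.
Put 7 ft³ in storage unit 1; 4 ft³ remain.
Put 7 ft³ in storage unit 3; 7 ft³ remain.
Final storage units: [39,7] [38,12] [36,7] [34] [33,17] [33] [30] [22].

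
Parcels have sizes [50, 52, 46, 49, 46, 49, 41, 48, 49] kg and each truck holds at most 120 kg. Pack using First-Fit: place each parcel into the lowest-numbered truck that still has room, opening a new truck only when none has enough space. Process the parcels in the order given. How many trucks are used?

truck 1: place 50 kg, 70 kg left
truck 1: place 52 kg, 18 kg left
truck 2: place 46 kg, 74 kg left
truck 2: place 49 kg, 25 kg left
truck 3: place 46 kg, 74 kg left
truck 3: place 49 kg, 25 kg left
truck 4: place 41 kg, 79 kg left
truck 4: place 48 kg, 31 kg left
truck 5: place 49 kg, 71 kg left
Final trucks: [50,52] [46,49] [46,49] [41,48] [49].

5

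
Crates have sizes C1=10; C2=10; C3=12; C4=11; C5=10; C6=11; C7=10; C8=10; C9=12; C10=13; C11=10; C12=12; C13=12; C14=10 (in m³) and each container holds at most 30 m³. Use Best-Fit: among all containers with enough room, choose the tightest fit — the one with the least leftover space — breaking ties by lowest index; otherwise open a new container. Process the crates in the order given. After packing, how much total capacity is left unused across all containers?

container 1: place C1 (10 m³), 20 m³ left
container 1: place C2 (10 m³), 10 m³ left
container 2: place C3 (12 m³), 18 m³ left
container 2: place C4 (11 m³), 7 m³ left
container 1: place C5 (10 m³), 0 m³ left
container 3: place C6 (11 m³), 19 m³ left
container 3: place C7 (10 m³), 9 m³ left
container 4: place C8 (10 m³), 20 m³ left
container 4: place C9 (12 m³), 8 m³ left
container 5: place C10 (13 m³), 17 m³ left
container 5: place C11 (10 m³), 7 m³ left
container 6: place C12 (12 m³), 18 m³ left
container 6: place C13 (12 m³), 6 m³ left
container 7: place C14 (10 m³), 20 m³ left
7 containers × 30 m³ = 210 m³; used 153 m³; unused 57 m³.

57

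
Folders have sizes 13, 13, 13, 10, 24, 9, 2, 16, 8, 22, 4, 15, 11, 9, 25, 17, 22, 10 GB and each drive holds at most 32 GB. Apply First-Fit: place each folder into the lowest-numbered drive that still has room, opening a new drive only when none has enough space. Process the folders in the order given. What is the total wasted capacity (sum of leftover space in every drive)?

13

Put 13 GB in drive 1; 19 GB remain.
Put 13 GB in drive 1; 6 GB remain.
Put 13 GB in drive 2; 19 GB remain.
Put 10 GB in drive 2; 9 GB remain.
Put 24 GB in drive 3; 8 GB remain.
Put 9 GB in drive 2; 0 GB remain.
Put 2 GB in drive 1; 4 GB remain.
Put 16 GB in drive 4; 16 GB remain.
Put 8 GB in drive 3; 0 GB remain.
Put 22 GB in drive 5; 10 GB remain.
Put 4 GB in drive 1; 0 GB remain.
Put 15 GB in drive 4; 1 GB remain.
Put 11 GB in drive 6; 21 GB remain.
Put 9 GB in drive 5; 1 GB remain.
Put 25 GB in drive 7; 7 GB remain.
Put 17 GB in drive 6; 4 GB remain.
Put 22 GB in drive 8; 10 GB remain.
Put 10 GB in drive 8; 0 GB remain.
8 drives × 32 GB = 256 GB; used 243 GB; unused 13 GB.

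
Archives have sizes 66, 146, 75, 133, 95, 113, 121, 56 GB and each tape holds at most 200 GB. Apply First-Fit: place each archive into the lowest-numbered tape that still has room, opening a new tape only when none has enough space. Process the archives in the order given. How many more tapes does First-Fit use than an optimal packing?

1

First-Fit: [66,75,56] [146] [133] [95] [113] [121] → 6 tapes.
Total size 805 GB; any packing needs at least ⌈805/200⌉ = 5 tapes.
An optimal packing achieves that bound: [146] [133,66] [121,75] [113,56] [95] → 5 tapes.
Excess: 6 − 5 = 1.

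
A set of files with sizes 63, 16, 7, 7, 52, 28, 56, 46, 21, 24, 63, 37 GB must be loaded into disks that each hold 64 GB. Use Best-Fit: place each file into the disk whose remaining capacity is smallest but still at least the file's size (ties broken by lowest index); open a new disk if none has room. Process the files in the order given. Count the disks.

8

63 GB → disk 1 (remaining 1 GB)
16 GB → disk 2 (remaining 48 GB)
7 GB → disk 2 (remaining 41 GB)
7 GB → disk 2 (remaining 34 GB)
52 GB → disk 3 (remaining 12 GB)
28 GB → disk 2 (remaining 6 GB)
56 GB → disk 4 (remaining 8 GB)
46 GB → disk 5 (remaining 18 GB)
21 GB → disk 6 (remaining 43 GB)
24 GB → disk 6 (remaining 19 GB)
63 GB → disk 7 (remaining 1 GB)
37 GB → disk 8 (remaining 27 GB)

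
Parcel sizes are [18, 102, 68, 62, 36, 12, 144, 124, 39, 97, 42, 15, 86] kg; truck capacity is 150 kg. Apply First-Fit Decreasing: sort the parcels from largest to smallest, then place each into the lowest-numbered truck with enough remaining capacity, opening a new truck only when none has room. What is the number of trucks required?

Sorted descending: 144, 124, 102, 97, 86, 68, 62, 42, 39, 36, 18, 15, 12.
truck 1: place 144 kg, 6 kg left
truck 2: place 124 kg, 26 kg left
truck 3: place 102 kg, 48 kg left
truck 4: place 97 kg, 53 kg left
truck 5: place 86 kg, 64 kg left
truck 6: place 68 kg, 82 kg left
truck 5: place 62 kg, 2 kg left
truck 3: place 42 kg, 6 kg left
truck 4: place 39 kg, 14 kg left
truck 6: place 36 kg, 46 kg left
truck 2: place 18 kg, 8 kg left
truck 6: place 15 kg, 31 kg left
truck 4: place 12 kg, 2 kg left
Final trucks: [144] [124,18] [102,42] [97,39,12] [86,62] [68,36,15].

6 trucks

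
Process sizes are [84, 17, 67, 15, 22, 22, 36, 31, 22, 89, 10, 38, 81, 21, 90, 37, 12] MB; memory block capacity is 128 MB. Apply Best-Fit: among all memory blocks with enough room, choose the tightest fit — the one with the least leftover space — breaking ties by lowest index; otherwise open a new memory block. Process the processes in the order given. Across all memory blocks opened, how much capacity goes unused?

memory block 1: place 84 MB, 44 MB left
memory block 1: place 17 MB, 27 MB left
memory block 2: place 67 MB, 61 MB left
memory block 1: place 15 MB, 12 MB left
memory block 2: place 22 MB, 39 MB left
memory block 2: place 22 MB, 17 MB left
memory block 3: place 36 MB, 92 MB left
memory block 3: place 31 MB, 61 MB left
memory block 3: place 22 MB, 39 MB left
memory block 4: place 89 MB, 39 MB left
memory block 1: place 10 MB, 2 MB left
memory block 3: place 38 MB, 1 MB left
memory block 5: place 81 MB, 47 MB left
memory block 4: place 21 MB, 18 MB left
memory block 6: place 90 MB, 38 MB left
memory block 6: place 37 MB, 1 MB left
memory block 2: place 12 MB, 5 MB left
6 memory blocks × 128 MB = 768 MB; used 694 MB; unused 74 MB.

74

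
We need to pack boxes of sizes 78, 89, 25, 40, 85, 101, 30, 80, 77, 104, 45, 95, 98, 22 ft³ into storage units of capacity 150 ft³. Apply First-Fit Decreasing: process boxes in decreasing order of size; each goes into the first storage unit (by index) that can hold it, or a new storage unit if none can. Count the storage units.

Sorted descending: 104, 101, 98, 95, 89, 85, 80, 78, 77, 45, 40, 30, 25, 22.
Put 104 ft³ in storage unit 1; 46 ft³ remain.
Put 101 ft³ in storage unit 2; 49 ft³ remain.
Put 98 ft³ in storage unit 3; 52 ft³ remain.
Put 95 ft³ in storage unit 4; 55 ft³ remain.
Put 89 ft³ in storage unit 5; 61 ft³ remain.
Put 85 ft³ in storage unit 6; 65 ft³ remain.
Put 80 ft³ in storage unit 7; 70 ft³ remain.
Put 78 ft³ in storage unit 8; 72 ft³ remain.
Put 77 ft³ in storage unit 9; 73 ft³ remain.
Put 45 ft³ in storage unit 1; 1 ft³ remain.
Put 40 ft³ in storage unit 2; 9 ft³ remain.
Put 30 ft³ in storage unit 3; 22 ft³ remain.
Put 25 ft³ in storage unit 4; 30 ft³ remain.
Put 22 ft³ in storage unit 3; 0 ft³ remain.
Final storage units: [104,45] [101,40] [98,30,22] [95,25] [89] [85] [80] [78] [77].

9 storage units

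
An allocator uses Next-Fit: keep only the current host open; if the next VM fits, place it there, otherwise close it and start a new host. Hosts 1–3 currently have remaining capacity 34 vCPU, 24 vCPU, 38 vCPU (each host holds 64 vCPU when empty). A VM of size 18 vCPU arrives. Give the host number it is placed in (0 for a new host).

3

Next-Fit only looks at host 3, which has 38 vCPU free.
18 vCPU fits there.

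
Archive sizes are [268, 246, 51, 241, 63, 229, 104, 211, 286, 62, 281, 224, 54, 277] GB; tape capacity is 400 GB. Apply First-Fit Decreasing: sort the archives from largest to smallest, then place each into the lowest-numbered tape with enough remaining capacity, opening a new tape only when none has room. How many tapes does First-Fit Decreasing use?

9

Sorted descending: 286, 281, 277, 268, 246, 241, 229, 224, 211, 104, 63, 62, 54, 51.
Put 286 GB in tape 1; 114 GB remain.
Put 281 GB in tape 2; 119 GB remain.
Put 277 GB in tape 3; 123 GB remain.
Put 268 GB in tape 4; 132 GB remain.
Put 246 GB in tape 5; 154 GB remain.
Put 241 GB in tape 6; 159 GB remain.
Put 229 GB in tape 7; 171 GB remain.
Put 224 GB in tape 8; 176 GB remain.
Put 211 GB in tape 9; 189 GB remain.
Put 104 GB in tape 1; 10 GB remain.
Put 63 GB in tape 2; 56 GB remain.
Put 62 GB in tape 3; 61 GB remain.
Put 54 GB in tape 2; 2 GB remain.
Put 51 GB in tape 3; 10 GB remain.
Final tapes: [286,104] [281,63,54] [277,62,51] [268] [246] [241] [229] [224] [211].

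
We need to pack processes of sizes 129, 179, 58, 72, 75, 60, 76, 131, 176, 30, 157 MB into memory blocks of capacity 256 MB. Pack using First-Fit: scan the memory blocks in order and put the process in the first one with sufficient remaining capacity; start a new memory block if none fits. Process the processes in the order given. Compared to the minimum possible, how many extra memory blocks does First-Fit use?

1

First-Fit: [129,58,60] [179,72] [75,76,30] [131] [176] [157] → 6 memory blocks.
Total size 1143 MB; any packing needs at least ⌈1143/256⌉ = 5 memory blocks.
An optimal packing achieves that bound: [179,76] [176,75] [157,72] [131,60,58] [129,30] → 5 memory blocks.
Excess: 6 − 5 = 1.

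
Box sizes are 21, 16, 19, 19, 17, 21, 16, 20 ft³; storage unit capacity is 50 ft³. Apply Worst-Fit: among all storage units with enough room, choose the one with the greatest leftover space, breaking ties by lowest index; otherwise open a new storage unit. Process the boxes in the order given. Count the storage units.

4

Put 21 ft³ in storage unit 1; 29 ft³ remain.
Put 16 ft³ in storage unit 1; 13 ft³ remain.
Put 19 ft³ in storage unit 2; 31 ft³ remain.
Put 19 ft³ in storage unit 2; 12 ft³ remain.
Put 17 ft³ in storage unit 3; 33 ft³ remain.
Put 21 ft³ in storage unit 3; 12 ft³ remain.
Put 16 ft³ in storage unit 4; 34 ft³ remain.
Put 20 ft³ in storage unit 4; 14 ft³ remain.
Final storage units: [21,16] [19,19] [17,21] [16,20].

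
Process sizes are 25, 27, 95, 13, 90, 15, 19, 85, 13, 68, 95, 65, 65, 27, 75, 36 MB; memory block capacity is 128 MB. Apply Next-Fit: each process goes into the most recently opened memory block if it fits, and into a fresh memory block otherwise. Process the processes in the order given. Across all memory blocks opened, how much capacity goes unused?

memory block 1: place 25 MB, 103 MB left
memory block 1: place 27 MB, 76 MB left
memory block 2: place 95 MB, 33 MB left
memory block 2: place 13 MB, 20 MB left
memory block 3: place 90 MB, 38 MB left
memory block 3: place 15 MB, 23 MB left
memory block 3: place 19 MB, 4 MB left
memory block 4: place 85 MB, 43 MB left
memory block 4: place 13 MB, 30 MB left
memory block 5: place 68 MB, 60 MB left
memory block 6: place 95 MB, 33 MB left
memory block 7: place 65 MB, 63 MB left
memory block 8: place 65 MB, 63 MB left
memory block 8: place 27 MB, 36 MB left
memory block 9: place 75 MB, 53 MB left
memory block 9: place 36 MB, 17 MB left
9 memory blocks × 128 MB = 1152 MB; used 813 MB; unused 339 MB.

339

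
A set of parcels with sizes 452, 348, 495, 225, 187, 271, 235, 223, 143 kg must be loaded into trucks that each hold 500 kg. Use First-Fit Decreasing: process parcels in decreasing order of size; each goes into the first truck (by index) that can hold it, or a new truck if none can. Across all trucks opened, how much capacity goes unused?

Sorted descending: 495, 452, 348, 271, 235, 225, 223, 187, 143.
495 kg → truck 1 (remaining 5 kg)
452 kg → truck 2 (remaining 48 kg)
348 kg → truck 3 (remaining 152 kg)
271 kg → truck 4 (remaining 229 kg)
235 kg → truck 5 (remaining 265 kg)
225 kg → truck 4 (remaining 4 kg)
223 kg → truck 5 (remaining 42 kg)
187 kg → truck 6 (remaining 313 kg)
143 kg → truck 3 (remaining 9 kg)
6 trucks × 500 kg = 3000 kg; used 2579 kg; unused 421 kg.

421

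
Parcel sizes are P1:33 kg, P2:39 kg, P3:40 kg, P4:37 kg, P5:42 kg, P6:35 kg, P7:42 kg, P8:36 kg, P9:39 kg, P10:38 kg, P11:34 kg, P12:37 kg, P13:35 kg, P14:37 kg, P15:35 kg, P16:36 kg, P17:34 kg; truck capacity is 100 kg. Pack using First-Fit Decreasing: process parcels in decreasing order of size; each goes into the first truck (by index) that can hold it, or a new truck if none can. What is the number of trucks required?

9 trucks

Sorted descending: 42, 42, 40, 39, 39, 38, 37, 37, 37, 36, 36, 35, 35, 35, 34, 34, 33.
42 kg → truck 1 (remaining 58 kg)
42 kg → truck 1 (remaining 16 kg)
40 kg → truck 2 (remaining 60 kg)
39 kg → truck 2 (remaining 21 kg)
39 kg → truck 3 (remaining 61 kg)
38 kg → truck 3 (remaining 23 kg)
37 kg → truck 4 (remaining 63 kg)
37 kg → truck 4 (remaining 26 kg)
37 kg → truck 5 (remaining 63 kg)
36 kg → truck 5 (remaining 27 kg)
36 kg → truck 6 (remaining 64 kg)
35 kg → truck 6 (remaining 29 kg)
35 kg → truck 7 (remaining 65 kg)
35 kg → truck 7 (remaining 30 kg)
34 kg → truck 8 (remaining 66 kg)
34 kg → truck 8 (remaining 32 kg)
33 kg → truck 9 (remaining 67 kg)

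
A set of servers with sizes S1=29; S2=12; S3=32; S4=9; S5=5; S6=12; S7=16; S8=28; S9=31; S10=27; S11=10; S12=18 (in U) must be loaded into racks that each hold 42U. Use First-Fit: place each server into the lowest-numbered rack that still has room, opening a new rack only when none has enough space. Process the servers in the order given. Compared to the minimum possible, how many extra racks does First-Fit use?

First-Fit: [29,12] [32,9] [5,12,16] [28,10] [31] [27] [18] → 7 racks.
Total size 229U; any packing needs at least ⌈229/42⌉ = 6 racks.
An optimal packing achieves that bound: [32,10] [31,9] [29,12] [28,12] [27,5] [18,16] → 6 racks.
Excess: 7 − 6 = 1.

1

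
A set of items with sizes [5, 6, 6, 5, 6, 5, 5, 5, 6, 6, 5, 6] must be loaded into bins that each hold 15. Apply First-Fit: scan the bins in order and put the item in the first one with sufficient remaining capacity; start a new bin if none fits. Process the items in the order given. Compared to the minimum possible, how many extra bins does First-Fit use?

1

First-Fit: [5,6] [6,5] [6,5] [5,5,5] [6,6] [6] → 6 bins.
Total size 66; any packing needs at least ⌈66/15⌉ = 5 bins.
An optimal packing achieves that bound: [6,6] [6,6] [6,6] [5,5,5] [5,5,5] → 5 bins.
Excess: 6 − 5 = 1.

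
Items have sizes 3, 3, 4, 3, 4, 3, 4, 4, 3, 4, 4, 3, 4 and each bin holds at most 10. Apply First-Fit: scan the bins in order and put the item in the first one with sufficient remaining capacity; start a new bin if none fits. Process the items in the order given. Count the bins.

3 → bin 1 (remaining 7)
3 → bin 1 (remaining 4)
4 → bin 1 (remaining 0)
3 → bin 2 (remaining 7)
4 → bin 2 (remaining 3)
3 → bin 2 (remaining 0)
4 → bin 3 (remaining 6)
4 → bin 3 (remaining 2)
3 → bin 4 (remaining 7)
4 → bin 4 (remaining 3)
4 → bin 5 (remaining 6)
3 → bin 4 (remaining 0)
4 → bin 5 (remaining 2)

5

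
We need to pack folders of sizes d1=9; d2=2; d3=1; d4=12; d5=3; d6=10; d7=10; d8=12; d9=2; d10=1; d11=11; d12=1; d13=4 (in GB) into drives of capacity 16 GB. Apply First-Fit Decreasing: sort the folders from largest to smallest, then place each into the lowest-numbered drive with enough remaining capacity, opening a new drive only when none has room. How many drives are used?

6 drives

Sorted descending: 12, 12, 11, 10, 10, 9, 4, 3, 2, 2, 1, 1, 1.
Put 12 GB in drive 1; 4 GB remain.
Put 12 GB in drive 2; 4 GB remain.
Put 11 GB in drive 3; 5 GB remain.
Put 10 GB in drive 4; 6 GB remain.
Put 10 GB in drive 5; 6 GB remain.
Put 9 GB in drive 6; 7 GB remain.
Put 4 GB in drive 1; 0 GB remain.
Put 3 GB in drive 2; 1 GB remain.
Put 2 GB in drive 3; 3 GB remain.
Put 2 GB in drive 3; 1 GB remain.
Put 1 GB in drive 2; 0 GB remain.
Put 1 GB in drive 3; 0 GB remain.
Put 1 GB in drive 4; 5 GB remain.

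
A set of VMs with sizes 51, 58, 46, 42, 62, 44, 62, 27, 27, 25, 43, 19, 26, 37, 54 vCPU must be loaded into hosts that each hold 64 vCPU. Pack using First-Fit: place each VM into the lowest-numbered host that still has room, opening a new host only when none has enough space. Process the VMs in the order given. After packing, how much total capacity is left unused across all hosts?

host 1: place 51 vCPU, 13 vCPU left
host 2: place 58 vCPU, 6 vCPU left
host 3: place 46 vCPU, 18 vCPU left
host 4: place 42 vCPU, 22 vCPU left
host 5: place 62 vCPU, 2 vCPU left
host 6: place 44 vCPU, 20 vCPU left
host 7: place 62 vCPU, 2 vCPU left
host 8: place 27 vCPU, 37 vCPU left
host 8: place 27 vCPU, 10 vCPU left
host 9: place 25 vCPU, 39 vCPU left
host 10: place 43 vCPU, 21 vCPU left
host 4: place 19 vCPU, 3 vCPU left
host 9: place 26 vCPU, 13 vCPU left
host 11: place 37 vCPU, 27 vCPU left
host 12: place 54 vCPU, 10 vCPU left
12 hosts × 64 vCPU = 768 vCPU; used 623 vCPU; unused 145 vCPU.

145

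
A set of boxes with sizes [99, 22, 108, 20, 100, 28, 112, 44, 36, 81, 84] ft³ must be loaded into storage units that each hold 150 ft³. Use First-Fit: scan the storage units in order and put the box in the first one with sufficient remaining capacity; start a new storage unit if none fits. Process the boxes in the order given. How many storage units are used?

storage unit 1: place 99 ft³, 51 ft³ left
storage unit 1: place 22 ft³, 29 ft³ left
storage unit 2: place 108 ft³, 42 ft³ left
storage unit 1: place 20 ft³, 9 ft³ left
storage unit 3: place 100 ft³, 50 ft³ left
storage unit 2: place 28 ft³, 14 ft³ left
storage unit 4: place 112 ft³, 38 ft³ left
storage unit 3: place 44 ft³, 6 ft³ left
storage unit 4: place 36 ft³, 2 ft³ left
storage unit 5: place 81 ft³, 69 ft³ left
storage unit 6: place 84 ft³, 66 ft³ left

6 storage units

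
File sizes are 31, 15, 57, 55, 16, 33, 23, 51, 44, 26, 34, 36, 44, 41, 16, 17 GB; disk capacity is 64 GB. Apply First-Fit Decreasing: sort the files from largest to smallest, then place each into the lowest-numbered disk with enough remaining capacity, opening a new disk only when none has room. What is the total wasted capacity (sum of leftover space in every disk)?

Sorted descending: 57, 55, 51, 44, 44, 41, 36, 34, 33, 31, 26, 23, 17, 16, 16, 15.
57 GB → disk 1 (remaining 7 GB)
55 GB → disk 2 (remaining 9 GB)
51 GB → disk 3 (remaining 13 GB)
44 GB → disk 4 (remaining 20 GB)
44 GB → disk 5 (remaining 20 GB)
41 GB → disk 6 (remaining 23 GB)
36 GB → disk 7 (remaining 28 GB)
34 GB → disk 8 (remaining 30 GB)
33 GB → disk 9 (remaining 31 GB)
31 GB → disk 9 (remaining 0 GB)
26 GB → disk 7 (remaining 2 GB)
23 GB → disk 6 (remaining 0 GB)
17 GB → disk 4 (remaining 3 GB)
16 GB → disk 5 (remaining 4 GB)
16 GB → disk 8 (remaining 14 GB)
15 GB → disk 10 (remaining 49 GB)
10 disks × 64 GB = 640 GB; used 539 GB; unused 101 GB.

101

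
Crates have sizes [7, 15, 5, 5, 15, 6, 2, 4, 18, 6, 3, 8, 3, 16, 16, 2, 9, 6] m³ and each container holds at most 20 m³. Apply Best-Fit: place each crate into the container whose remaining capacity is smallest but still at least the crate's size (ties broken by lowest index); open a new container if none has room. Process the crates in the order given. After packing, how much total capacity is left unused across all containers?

14

Put 7 m³ in container 1; 13 m³ remain.
Put 15 m³ in container 2; 5 m³ remain.
Put 5 m³ in container 2; 0 m³ remain.
Put 5 m³ in container 1; 8 m³ remain.
Put 15 m³ in container 3; 5 m³ remain.
Put 6 m³ in container 1; 2 m³ remain.
Put 2 m³ in container 1; 0 m³ remain.
Put 4 m³ in container 3; 1 m³ remain.
Put 18 m³ in container 4; 2 m³ remain.
Put 6 m³ in container 5; 14 m³ remain.
Put 3 m³ in container 5; 11 m³ remain.
Put 8 m³ in container 5; 3 m³ remain.
Put 3 m³ in container 5; 0 m³ remain.
Put 16 m³ in container 6; 4 m³ remain.
Put 16 m³ in container 7; 4 m³ remain.
Put 2 m³ in container 4; 0 m³ remain.
Put 9 m³ in container 8; 11 m³ remain.
Put 6 m³ in container 8; 5 m³ remain.
8 containers × 20 m³ = 160 m³; used 146 m³; unused 14 m³.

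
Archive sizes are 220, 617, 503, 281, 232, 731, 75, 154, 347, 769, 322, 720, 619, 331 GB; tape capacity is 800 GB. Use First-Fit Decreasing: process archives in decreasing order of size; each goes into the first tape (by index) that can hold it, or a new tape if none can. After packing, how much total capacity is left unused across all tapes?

479

Sorted descending: 769, 731, 720, 619, 617, 503, 347, 331, 322, 281, 232, 220, 154, 75.
tape 1: place 769 GB, 31 GB left
tape 2: place 731 GB, 69 GB left
tape 3: place 720 GB, 80 GB left
tape 4: place 619 GB, 181 GB left
tape 5: place 617 GB, 183 GB left
tape 6: place 503 GB, 297 GB left
tape 7: place 347 GB, 453 GB left
tape 7: place 331 GB, 122 GB left
tape 8: place 322 GB, 478 GB left
tape 6: place 281 GB, 16 GB left
tape 8: place 232 GB, 246 GB left
tape 8: place 220 GB, 26 GB left
tape 4: place 154 GB, 27 GB left
tape 3: place 75 GB, 5 GB left
8 tapes × 800 GB = 6400 GB; used 5921 GB; unused 479 GB.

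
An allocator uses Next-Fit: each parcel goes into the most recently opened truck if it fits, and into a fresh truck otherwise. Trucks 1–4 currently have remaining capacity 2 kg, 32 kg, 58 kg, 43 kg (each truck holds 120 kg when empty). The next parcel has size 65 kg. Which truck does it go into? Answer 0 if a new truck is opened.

0

Next-Fit only looks at truck 4, which has 43 kg free.
65 kg does not fit, so a new truck is opened.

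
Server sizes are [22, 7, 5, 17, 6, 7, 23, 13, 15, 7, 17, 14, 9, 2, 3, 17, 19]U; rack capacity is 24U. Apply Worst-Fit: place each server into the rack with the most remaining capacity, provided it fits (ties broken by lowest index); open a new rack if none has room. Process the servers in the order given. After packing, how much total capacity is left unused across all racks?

Put 22U in rack 1; 2U remain.
Put 7U in rack 2; 17U remain.
Put 5U in rack 2; 12U remain.
Put 17U in rack 3; 7U remain.
Put 6U in rack 2; 6U remain.
Put 7U in rack 3; 0U remain.
Put 23U in rack 4; 1U remain.
Put 13U in rack 5; 11U remain.
Put 15U in rack 6; 9U remain.
Put 7U in rack 5; 4U remain.
Put 17U in rack 7; 7U remain.
Put 14U in rack 8; 10U remain.
Put 9U in rack 8; 1U remain.
Put 2U in rack 6; 7U remain.
Put 3U in rack 6; 4U remain.
Put 17U in rack 9; 7U remain.
Put 19U in rack 10; 5U remain.
10 racks × 24U = 240U; used 203U; unused 37U.

37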